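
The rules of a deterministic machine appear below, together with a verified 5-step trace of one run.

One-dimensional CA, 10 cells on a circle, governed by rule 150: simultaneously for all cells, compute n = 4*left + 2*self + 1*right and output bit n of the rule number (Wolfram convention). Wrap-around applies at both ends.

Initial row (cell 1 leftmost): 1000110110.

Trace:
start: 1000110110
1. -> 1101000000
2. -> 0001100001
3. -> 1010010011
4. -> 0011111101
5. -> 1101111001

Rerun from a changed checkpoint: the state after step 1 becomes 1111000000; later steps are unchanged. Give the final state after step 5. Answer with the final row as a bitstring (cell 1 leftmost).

state after step 1 := 1111000000
2. -> 0110100001
3. -> 0000110011
4. -> 1001001100
5. -> 1111110011

1111110011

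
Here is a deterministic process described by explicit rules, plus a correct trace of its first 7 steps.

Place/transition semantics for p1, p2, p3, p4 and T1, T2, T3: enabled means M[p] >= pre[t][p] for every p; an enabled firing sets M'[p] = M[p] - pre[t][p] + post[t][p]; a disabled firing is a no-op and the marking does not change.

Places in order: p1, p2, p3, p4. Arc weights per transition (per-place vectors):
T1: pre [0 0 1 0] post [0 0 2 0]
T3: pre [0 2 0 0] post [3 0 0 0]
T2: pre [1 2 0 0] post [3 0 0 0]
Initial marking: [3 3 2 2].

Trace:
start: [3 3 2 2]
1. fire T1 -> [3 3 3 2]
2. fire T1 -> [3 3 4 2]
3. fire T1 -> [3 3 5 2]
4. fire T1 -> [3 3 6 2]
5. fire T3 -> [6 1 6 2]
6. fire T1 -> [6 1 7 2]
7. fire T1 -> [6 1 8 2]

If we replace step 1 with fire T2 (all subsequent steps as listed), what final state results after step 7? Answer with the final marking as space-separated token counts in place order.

5 1 7 2

(re-executing from step 1 with the substitution; state before step 1: [3 3 2 2])
1. fire T2 -> [5 1 2 2]
2. fire T1 -> [5 1 3 2]
3. fire T1 -> [5 1 4 2]
4. fire T1 -> [5 1 5 2]
5. fire T3 -> [5 1 5 2]
6. fire T1 -> [5 1 6 2]
7. fire T1 -> [5 1 7 2]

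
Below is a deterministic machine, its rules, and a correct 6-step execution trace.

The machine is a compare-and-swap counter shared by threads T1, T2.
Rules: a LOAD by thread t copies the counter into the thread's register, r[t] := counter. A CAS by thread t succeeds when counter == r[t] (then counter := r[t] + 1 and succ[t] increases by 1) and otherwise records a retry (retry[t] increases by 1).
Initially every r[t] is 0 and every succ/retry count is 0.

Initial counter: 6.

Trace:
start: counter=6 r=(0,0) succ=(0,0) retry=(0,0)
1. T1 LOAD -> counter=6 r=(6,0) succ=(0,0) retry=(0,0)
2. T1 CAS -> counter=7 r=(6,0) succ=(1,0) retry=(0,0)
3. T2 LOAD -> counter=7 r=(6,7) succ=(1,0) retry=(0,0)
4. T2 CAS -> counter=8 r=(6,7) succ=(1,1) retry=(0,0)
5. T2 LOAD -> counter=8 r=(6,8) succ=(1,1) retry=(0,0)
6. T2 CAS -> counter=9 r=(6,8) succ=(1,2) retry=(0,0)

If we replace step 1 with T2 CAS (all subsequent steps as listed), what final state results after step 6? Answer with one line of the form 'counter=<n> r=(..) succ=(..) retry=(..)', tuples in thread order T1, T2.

counter=8 r=(0,7) succ=(0,2) retry=(1,1)

(re-executing from step 1 with the substitution; state before step 1: counter=6 r=(0,0) succ=(0,0) retry=(0,0))
1. T2 CAS -> counter=6 r=(0,0) succ=(0,0) retry=(0,1)
2. T1 CAS -> counter=6 r=(0,0) succ=(0,0) retry=(1,1)
3. T2 LOAD -> counter=6 r=(0,6) succ=(0,0) retry=(1,1)
4. T2 CAS -> counter=7 r=(0,6) succ=(0,1) retry=(1,1)
5. T2 LOAD -> counter=7 r=(0,7) succ=(0,1) retry=(1,1)
6. T2 CAS -> counter=8 r=(0,7) succ=(0,2) retry=(1,1)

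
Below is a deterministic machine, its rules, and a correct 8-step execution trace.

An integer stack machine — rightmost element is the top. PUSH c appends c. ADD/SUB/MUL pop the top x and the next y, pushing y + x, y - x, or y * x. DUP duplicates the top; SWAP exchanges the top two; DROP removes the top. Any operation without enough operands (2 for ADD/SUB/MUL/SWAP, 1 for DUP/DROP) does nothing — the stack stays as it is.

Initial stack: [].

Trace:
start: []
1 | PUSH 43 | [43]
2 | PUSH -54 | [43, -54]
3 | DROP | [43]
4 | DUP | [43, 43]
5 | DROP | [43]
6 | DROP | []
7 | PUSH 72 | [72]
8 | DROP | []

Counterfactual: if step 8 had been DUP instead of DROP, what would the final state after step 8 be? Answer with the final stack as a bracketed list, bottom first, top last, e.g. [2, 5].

[72, 72]

(re-executing from step 8 with the substitution; state before step 8: [72])
8 | DUP | [72, 72]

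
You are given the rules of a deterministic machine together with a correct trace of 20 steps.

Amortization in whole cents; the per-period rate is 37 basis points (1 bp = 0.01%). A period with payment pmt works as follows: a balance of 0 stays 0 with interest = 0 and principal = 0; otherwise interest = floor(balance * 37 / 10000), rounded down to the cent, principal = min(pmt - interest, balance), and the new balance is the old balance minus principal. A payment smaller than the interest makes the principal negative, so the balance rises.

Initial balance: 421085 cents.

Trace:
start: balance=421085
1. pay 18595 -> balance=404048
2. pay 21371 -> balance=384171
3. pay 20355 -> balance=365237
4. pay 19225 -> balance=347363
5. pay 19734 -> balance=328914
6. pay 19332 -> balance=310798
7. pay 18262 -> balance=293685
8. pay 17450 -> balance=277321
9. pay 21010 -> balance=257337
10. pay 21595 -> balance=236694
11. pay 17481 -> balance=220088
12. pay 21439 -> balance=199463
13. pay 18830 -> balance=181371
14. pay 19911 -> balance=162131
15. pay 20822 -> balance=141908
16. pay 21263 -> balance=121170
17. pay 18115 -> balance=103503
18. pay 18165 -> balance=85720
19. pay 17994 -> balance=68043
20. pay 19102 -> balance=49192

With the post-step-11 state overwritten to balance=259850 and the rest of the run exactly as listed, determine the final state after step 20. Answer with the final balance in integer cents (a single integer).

state after step 11 := balance=259850
12. pay 21439 -> balance=239372
13. pay 18830 -> balance=221427
14. pay 19911 -> balance=202335
15. pay 20822 -> balance=182261
16. pay 21263 -> balance=161672
17. pay 18115 -> balance=144155
18. pay 18165 -> balance=126523
19. pay 17994 -> balance=108997
20. pay 19102 -> balance=90298

90298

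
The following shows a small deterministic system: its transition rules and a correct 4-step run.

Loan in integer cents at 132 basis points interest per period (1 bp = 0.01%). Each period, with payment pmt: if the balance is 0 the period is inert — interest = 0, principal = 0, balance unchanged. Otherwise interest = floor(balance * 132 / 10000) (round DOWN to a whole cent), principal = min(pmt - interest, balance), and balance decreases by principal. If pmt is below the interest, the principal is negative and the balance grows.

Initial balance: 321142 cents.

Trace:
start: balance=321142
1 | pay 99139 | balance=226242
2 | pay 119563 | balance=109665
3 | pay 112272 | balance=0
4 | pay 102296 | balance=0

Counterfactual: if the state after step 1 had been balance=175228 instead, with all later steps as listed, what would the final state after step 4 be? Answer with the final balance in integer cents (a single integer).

0

state after step 1 := balance=175228
2 | pay 119563 | balance=57978
3 | pay 112272 | balance=0
4 | pay 102296 | balance=0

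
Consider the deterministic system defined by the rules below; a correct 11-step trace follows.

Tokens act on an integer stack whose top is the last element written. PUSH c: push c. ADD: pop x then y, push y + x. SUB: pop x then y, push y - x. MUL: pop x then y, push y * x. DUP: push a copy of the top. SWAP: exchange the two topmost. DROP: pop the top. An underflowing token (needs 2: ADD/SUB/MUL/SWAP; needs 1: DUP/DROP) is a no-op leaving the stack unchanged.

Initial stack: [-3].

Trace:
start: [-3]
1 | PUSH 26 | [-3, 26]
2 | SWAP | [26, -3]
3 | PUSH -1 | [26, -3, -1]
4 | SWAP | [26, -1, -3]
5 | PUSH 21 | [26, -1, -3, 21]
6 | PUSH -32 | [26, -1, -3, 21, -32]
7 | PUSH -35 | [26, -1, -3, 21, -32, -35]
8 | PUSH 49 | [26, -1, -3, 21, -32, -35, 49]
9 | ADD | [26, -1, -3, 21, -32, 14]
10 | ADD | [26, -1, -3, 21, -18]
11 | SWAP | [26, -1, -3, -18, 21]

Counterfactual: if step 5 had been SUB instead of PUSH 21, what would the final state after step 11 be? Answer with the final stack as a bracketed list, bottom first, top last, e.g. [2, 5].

(re-executing from step 5 with the substitution; state before step 5: [26, -1, -3])
5 | SUB | [26, 2]
6 | PUSH -32 | [26, 2, -32]
7 | PUSH -35 | [26, 2, -32, -35]
8 | PUSH 49 | [26, 2, -32, -35, 49]
9 | ADD | [26, 2, -32, 14]
10 | ADD | [26, 2, -18]
11 | SWAP | [26, -18, 2]

[26, -18, 2]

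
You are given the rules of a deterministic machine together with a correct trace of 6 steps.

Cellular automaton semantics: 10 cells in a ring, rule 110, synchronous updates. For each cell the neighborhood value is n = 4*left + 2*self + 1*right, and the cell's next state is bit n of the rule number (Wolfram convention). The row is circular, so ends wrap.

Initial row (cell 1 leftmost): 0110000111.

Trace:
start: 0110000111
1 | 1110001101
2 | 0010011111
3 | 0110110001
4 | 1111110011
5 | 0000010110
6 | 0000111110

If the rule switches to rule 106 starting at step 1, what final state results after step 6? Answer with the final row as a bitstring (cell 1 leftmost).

0111101010

(re-executing steps 1..6 under rule 106; state before step 1: 0110000111)
1 | 1110001101
2 | 0010011111
3 | 0100110001
4 | 1001110010
5 | 0011010101
6 | 0111101010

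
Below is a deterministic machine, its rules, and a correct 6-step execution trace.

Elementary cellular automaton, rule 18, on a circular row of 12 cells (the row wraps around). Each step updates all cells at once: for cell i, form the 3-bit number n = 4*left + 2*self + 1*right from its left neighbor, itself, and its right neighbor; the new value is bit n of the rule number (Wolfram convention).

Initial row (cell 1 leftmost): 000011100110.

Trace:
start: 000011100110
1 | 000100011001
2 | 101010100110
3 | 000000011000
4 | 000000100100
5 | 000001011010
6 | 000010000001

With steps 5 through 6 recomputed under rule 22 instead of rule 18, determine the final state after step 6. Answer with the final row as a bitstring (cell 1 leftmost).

000010000001

(re-executing steps 5..6 under rule 22; state before step 5: 000000100100)
5 | 000001111110
6 | 000010000001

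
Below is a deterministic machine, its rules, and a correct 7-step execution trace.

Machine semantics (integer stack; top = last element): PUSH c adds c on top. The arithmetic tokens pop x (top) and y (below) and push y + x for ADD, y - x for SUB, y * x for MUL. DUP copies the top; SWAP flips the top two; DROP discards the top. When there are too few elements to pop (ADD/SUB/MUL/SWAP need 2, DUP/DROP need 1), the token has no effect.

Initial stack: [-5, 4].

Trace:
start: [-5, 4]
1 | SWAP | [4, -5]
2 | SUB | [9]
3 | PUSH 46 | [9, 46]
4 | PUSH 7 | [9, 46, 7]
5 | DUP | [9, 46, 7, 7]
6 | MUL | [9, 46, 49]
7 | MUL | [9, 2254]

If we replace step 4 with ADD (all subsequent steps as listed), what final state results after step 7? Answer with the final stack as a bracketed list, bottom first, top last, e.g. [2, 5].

(re-executing from step 4 with the substitution; state before step 4: [9, 46])
4 | ADD | [55]
5 | DUP | [55, 55]
6 | MUL | [3025]
7 | MUL | [3025]

[3025]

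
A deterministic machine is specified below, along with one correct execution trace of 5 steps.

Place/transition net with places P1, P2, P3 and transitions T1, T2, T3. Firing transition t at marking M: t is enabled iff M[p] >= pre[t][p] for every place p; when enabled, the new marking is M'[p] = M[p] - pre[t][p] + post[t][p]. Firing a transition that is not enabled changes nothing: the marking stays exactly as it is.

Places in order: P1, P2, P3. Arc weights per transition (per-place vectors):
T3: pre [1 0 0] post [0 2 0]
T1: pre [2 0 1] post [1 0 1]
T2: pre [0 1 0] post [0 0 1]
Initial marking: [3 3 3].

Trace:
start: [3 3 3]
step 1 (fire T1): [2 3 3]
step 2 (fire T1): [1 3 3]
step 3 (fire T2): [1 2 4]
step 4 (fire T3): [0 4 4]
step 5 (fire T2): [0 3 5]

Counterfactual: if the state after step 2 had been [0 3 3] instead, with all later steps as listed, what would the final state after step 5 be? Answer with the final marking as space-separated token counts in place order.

state after step 2 := [0 3 3]
step 3 (fire T2): [0 2 4]
step 4 (fire T3): [0 2 4]
step 5 (fire T2): [0 1 5]

0 1 5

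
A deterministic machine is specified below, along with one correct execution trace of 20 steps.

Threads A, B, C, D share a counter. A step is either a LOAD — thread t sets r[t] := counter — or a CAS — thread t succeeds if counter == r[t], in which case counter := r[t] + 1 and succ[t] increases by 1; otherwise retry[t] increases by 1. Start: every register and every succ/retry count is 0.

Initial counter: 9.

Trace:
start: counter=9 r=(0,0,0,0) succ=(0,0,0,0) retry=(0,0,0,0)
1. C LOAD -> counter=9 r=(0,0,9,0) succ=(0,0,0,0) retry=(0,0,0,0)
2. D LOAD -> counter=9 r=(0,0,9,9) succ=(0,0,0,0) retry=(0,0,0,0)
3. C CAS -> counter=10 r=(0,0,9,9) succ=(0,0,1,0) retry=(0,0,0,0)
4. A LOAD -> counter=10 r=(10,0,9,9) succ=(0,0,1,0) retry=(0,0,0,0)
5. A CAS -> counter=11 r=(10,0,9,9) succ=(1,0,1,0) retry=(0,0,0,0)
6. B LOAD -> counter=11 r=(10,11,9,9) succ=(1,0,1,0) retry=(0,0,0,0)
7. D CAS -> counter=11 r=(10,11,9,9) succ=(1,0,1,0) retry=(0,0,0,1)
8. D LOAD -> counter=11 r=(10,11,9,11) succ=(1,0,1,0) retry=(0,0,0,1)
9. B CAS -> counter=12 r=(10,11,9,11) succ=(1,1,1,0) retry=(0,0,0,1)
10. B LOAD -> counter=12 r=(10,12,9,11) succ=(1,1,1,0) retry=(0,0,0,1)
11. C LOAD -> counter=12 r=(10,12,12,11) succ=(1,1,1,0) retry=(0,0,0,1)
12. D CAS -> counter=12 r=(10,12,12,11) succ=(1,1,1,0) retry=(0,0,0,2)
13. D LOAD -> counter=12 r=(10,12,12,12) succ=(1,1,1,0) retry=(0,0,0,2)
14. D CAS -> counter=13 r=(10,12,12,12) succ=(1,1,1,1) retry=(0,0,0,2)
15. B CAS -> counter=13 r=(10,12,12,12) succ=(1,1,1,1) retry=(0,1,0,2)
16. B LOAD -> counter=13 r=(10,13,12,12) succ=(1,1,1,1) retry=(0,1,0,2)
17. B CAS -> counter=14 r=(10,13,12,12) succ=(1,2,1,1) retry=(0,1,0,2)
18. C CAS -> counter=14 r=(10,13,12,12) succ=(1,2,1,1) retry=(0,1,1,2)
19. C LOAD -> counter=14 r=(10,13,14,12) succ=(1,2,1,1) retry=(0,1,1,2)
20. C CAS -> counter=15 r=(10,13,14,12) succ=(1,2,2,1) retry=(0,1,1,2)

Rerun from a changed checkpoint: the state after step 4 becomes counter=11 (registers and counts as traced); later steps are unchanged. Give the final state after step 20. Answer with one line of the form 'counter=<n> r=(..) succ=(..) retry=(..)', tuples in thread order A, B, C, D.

counter=15 r=(10,13,14,12) succ=(0,2,2,1) retry=(1,1,1,2)

state after step 4 := counter=11 r=(10,0,9,9) succ=(0,0,1,0) retry=(0,0,0,0)
5. A CAS -> counter=11 r=(10,0,9,9) succ=(0,0,1,0) retry=(1,0,0,0)
6. B LOAD -> counter=11 r=(10,11,9,9) succ=(0,0,1,0) retry=(1,0,0,0)
7. D CAS -> counter=11 r=(10,11,9,9) succ=(0,0,1,0) retry=(1,0,0,1)
8. D LOAD -> counter=11 r=(10,11,9,11) succ=(0,0,1,0) retry=(1,0,0,1)
9. B CAS -> counter=12 r=(10,11,9,11) succ=(0,1,1,0) retry=(1,0,0,1)
10. B LOAD -> counter=12 r=(10,12,9,11) succ=(0,1,1,0) retry=(1,0,0,1)
11. C LOAD -> counter=12 r=(10,12,12,11) succ=(0,1,1,0) retry=(1,0,0,1)
12. D CAS -> counter=12 r=(10,12,12,11) succ=(0,1,1,0) retry=(1,0,0,2)
13. D LOAD -> counter=12 r=(10,12,12,12) succ=(0,1,1,0) retry=(1,0,0,2)
14. D CAS -> counter=13 r=(10,12,12,12) succ=(0,1,1,1) retry=(1,0,0,2)
15. B CAS -> counter=13 r=(10,12,12,12) succ=(0,1,1,1) retry=(1,1,0,2)
16. B LOAD -> counter=13 r=(10,13,12,12) succ=(0,1,1,1) retry=(1,1,0,2)
17. B CAS -> counter=14 r=(10,13,12,12) succ=(0,2,1,1) retry=(1,1,0,2)
18. C CAS -> counter=14 r=(10,13,12,12) succ=(0,2,1,1) retry=(1,1,1,2)
19. C LOAD -> counter=14 r=(10,13,14,12) succ=(0,2,1,1) retry=(1,1,1,2)
20. C CAS -> counter=15 r=(10,13,14,12) succ=(0,2,2,1) retry=(1,1,1,2)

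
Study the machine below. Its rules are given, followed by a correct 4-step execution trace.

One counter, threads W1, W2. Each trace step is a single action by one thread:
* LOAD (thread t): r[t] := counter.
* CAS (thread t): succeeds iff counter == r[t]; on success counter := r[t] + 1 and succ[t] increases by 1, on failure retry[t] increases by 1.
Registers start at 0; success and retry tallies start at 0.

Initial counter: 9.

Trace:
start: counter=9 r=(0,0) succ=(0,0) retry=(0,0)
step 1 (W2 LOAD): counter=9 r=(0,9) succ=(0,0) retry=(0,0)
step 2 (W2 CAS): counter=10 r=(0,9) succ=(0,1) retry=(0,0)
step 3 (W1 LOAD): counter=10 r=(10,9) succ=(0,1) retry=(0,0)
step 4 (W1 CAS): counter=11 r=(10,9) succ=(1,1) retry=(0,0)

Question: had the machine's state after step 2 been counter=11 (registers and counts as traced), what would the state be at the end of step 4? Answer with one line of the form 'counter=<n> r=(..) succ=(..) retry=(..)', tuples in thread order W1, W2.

state after step 2 := counter=11 r=(0,9) succ=(0,1) retry=(0,0)
step 3 (W1 LOAD): counter=11 r=(11,9) succ=(0,1) retry=(0,0)
step 4 (W1 CAS): counter=12 r=(11,9) succ=(1,1) retry=(0,0)

counter=12 r=(11,9) succ=(1,1) retry=(0,0)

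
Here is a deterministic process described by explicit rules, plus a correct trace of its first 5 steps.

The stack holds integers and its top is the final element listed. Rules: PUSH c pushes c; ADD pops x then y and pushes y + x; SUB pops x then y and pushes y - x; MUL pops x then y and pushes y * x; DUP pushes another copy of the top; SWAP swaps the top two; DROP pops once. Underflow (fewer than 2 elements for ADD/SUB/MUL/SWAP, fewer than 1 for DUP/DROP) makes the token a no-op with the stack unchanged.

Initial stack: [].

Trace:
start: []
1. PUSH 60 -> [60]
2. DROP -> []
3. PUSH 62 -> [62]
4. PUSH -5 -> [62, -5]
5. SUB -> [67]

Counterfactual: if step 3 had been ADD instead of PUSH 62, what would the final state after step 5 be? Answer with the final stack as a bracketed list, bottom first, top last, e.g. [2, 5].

[-5]

(re-executing from step 3 with the substitution; state before step 3: [])
3. ADD -> []
4. PUSH -5 -> [-5]
5. SUB -> [-5]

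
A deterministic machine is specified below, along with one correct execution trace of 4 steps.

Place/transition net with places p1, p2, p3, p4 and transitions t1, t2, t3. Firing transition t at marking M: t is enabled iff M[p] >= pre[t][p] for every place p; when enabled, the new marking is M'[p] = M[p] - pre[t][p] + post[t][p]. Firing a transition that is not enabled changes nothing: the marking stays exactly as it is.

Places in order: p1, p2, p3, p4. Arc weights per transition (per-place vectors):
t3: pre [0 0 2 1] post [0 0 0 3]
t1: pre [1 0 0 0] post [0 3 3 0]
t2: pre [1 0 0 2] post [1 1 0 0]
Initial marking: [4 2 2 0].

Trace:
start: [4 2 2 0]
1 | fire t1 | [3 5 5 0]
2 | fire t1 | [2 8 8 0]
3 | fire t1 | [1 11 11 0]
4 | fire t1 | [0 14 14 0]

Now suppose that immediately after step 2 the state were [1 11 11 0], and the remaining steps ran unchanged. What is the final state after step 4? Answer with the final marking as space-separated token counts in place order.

state after step 2 := [1 11 11 0]
3 | fire t1 | [0 14 14 0]
4 | fire t1 | [0 14 14 0]

0 14 14 0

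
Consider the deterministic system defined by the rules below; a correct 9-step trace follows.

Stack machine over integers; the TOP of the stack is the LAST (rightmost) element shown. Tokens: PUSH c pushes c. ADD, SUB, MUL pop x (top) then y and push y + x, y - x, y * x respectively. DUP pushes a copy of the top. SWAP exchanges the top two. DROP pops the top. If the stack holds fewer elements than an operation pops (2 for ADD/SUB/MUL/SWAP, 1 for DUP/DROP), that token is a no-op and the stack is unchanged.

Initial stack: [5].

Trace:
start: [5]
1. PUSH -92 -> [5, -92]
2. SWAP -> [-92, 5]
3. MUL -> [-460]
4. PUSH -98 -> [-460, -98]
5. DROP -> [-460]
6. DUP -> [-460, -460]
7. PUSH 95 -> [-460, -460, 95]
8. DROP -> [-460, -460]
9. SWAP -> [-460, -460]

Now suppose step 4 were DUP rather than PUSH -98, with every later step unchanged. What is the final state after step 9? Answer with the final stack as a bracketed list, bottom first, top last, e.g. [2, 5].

(re-executing from step 4 with the substitution; state before step 4: [-460])
4. DUP -> [-460, -460]
5. DROP -> [-460]
6. DUP -> [-460, -460]
7. PUSH 95 -> [-460, -460, 95]
8. DROP -> [-460, -460]
9. SWAP -> [-460, -460]

[-460, -460]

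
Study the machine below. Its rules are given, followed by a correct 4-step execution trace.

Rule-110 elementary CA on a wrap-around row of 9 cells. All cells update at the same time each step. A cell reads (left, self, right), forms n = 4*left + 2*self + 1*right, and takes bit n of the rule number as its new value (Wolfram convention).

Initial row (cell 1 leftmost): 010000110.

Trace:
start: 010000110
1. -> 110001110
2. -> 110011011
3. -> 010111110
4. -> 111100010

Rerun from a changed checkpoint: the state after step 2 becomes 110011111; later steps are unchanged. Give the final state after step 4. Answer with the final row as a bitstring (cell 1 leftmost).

111110000

state after step 2 := 110011111
3. -> 010110000
4. -> 111110000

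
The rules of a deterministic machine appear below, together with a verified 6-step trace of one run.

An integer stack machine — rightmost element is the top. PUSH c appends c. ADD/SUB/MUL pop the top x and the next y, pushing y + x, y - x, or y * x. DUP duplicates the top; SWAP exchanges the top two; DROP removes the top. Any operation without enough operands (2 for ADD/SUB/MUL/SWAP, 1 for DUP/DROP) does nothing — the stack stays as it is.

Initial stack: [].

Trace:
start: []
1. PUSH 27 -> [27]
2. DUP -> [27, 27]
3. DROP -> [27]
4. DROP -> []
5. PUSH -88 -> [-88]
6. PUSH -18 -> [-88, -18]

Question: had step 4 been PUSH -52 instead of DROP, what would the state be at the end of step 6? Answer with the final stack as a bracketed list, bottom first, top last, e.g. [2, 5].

(re-executing from step 4 with the substitution; state before step 4: [27])
4. PUSH -52 -> [27, -52]
5. PUSH -88 -> [27, -52, -88]
6. PUSH -18 -> [27, -52, -88, -18]

[27, -52, -88, -18]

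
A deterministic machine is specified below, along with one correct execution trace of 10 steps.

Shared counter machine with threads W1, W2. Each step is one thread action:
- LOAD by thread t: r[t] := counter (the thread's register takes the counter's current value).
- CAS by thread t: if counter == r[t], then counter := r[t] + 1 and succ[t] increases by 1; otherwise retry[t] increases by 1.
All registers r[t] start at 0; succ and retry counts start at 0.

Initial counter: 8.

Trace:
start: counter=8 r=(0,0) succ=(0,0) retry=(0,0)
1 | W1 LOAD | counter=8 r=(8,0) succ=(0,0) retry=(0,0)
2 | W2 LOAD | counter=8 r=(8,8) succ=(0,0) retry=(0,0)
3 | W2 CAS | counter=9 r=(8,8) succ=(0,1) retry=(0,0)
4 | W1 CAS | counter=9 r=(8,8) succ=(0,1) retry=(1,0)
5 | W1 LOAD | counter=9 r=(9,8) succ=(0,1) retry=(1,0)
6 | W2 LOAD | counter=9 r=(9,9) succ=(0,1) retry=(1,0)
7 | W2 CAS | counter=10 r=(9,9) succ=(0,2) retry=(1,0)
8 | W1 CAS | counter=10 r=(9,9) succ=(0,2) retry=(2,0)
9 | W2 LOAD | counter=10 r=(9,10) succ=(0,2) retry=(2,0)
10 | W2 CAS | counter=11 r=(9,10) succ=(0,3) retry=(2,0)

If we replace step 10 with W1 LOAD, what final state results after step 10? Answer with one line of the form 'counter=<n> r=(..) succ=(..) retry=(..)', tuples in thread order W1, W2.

(re-executing from step 10 with the substitution; state before step 10: counter=10 r=(9,10) succ=(0,2) retry=(2,0))
10 | W1 LOAD | counter=10 r=(10,10) succ=(0,2) retry=(2,0)

counter=10 r=(10,10) succ=(0,2) retry=(2,0)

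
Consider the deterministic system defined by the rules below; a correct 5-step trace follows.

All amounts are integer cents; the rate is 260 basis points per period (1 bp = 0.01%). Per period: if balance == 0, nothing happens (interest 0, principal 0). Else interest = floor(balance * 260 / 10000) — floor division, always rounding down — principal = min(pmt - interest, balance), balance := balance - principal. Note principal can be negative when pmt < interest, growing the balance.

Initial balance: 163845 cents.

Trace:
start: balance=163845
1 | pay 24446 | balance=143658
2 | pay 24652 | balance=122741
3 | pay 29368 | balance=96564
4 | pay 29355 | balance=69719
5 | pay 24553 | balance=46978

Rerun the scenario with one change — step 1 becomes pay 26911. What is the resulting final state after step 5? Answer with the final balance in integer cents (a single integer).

(re-executing from step 1 with the substitution; state before step 1: balance=163845)
1 | pay 26911 | balance=141193
2 | pay 24652 | balance=120212
3 | pay 29368 | balance=93969
4 | pay 29355 | balance=67057
5 | pay 24553 | balance=44247

44247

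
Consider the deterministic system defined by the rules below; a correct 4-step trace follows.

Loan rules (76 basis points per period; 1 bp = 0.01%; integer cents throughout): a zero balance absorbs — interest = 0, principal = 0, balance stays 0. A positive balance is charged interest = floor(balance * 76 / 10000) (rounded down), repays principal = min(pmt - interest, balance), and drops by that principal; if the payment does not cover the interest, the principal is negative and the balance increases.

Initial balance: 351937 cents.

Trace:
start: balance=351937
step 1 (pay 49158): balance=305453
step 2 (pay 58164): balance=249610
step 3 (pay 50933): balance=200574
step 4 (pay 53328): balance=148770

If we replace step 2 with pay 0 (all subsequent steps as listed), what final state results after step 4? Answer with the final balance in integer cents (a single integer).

207821

(re-executing from step 2 with the substitution; state before step 2: balance=305453)
step 2 (pay 0): balance=307774
step 3 (pay 50933): balance=259180
step 4 (pay 53328): balance=207821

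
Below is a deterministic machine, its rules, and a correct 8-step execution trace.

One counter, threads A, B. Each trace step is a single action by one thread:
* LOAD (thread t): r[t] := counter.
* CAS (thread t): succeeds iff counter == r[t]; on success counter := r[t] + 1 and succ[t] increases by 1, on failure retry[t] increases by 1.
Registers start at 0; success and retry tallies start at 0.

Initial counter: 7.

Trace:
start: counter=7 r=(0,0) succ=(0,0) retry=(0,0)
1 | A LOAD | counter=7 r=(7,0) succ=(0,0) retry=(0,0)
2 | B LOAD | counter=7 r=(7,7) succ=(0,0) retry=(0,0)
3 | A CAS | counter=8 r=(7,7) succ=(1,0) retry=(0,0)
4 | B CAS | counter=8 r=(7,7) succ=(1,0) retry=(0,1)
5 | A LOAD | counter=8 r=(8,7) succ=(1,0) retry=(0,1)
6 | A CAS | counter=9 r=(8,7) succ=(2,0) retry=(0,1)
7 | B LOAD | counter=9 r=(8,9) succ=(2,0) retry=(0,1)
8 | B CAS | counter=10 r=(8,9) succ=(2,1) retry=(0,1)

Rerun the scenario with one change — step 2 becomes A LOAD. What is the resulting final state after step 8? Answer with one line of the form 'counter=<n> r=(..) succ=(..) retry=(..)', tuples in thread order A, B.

(re-executing from step 2 with the substitution; state before step 2: counter=7 r=(7,0) succ=(0,0) retry=(0,0))
2 | A LOAD | counter=7 r=(7,0) succ=(0,0) retry=(0,0)
3 | A CAS | counter=8 r=(7,0) succ=(1,0) retry=(0,0)
4 | B CAS | counter=8 r=(7,0) succ=(1,0) retry=(0,1)
5 | A LOAD | counter=8 r=(8,0) succ=(1,0) retry=(0,1)
6 | A CAS | counter=9 r=(8,0) succ=(2,0) retry=(0,1)
7 | B LOAD | counter=9 r=(8,9) succ=(2,0) retry=(0,1)
8 | B CAS | counter=10 r=(8,9) succ=(2,1) retry=(0,1)

counter=10 r=(8,9) succ=(2,1) retry=(0,1)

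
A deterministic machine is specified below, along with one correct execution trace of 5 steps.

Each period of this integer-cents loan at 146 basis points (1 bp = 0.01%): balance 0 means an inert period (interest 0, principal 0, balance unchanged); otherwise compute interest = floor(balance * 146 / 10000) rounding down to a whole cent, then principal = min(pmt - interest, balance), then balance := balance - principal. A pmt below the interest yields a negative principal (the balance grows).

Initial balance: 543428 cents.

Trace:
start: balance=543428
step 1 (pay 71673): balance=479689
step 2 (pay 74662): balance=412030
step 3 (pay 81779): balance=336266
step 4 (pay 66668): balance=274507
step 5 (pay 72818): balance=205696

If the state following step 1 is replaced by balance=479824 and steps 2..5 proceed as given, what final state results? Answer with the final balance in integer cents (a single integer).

205839

state after step 1 := balance=479824
step 2 (pay 74662): balance=412167
step 3 (pay 81779): balance=336405
step 4 (pay 66668): balance=274648
step 5 (pay 72818): balance=205839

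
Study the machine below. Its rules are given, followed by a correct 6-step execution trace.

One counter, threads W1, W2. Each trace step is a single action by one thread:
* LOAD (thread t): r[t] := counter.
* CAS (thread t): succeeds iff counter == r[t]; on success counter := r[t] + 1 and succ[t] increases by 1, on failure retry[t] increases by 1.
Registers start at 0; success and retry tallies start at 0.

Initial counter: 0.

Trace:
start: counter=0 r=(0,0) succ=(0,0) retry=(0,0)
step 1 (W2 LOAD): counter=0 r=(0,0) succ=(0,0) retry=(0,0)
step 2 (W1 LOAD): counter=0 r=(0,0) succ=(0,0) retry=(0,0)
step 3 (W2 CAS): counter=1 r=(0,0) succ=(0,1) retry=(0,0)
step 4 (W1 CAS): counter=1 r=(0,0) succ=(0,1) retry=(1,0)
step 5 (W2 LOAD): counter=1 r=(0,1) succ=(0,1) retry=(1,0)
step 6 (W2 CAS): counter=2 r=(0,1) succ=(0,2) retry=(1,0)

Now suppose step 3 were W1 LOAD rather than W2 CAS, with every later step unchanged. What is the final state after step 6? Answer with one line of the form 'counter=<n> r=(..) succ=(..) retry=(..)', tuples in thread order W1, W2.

(re-executing from step 3 with the substitution; state before step 3: counter=0 r=(0,0) succ=(0,0) retry=(0,0))
step 3 (W1 LOAD): counter=0 r=(0,0) succ=(0,0) retry=(0,0)
step 4 (W1 CAS): counter=1 r=(0,0) succ=(1,0) retry=(0,0)
step 5 (W2 LOAD): counter=1 r=(0,1) succ=(1,0) retry=(0,0)
step 6 (W2 CAS): counter=2 r=(0,1) succ=(1,1) retry=(0,0)

counter=2 r=(0,1) succ=(1,1) retry=(0,0)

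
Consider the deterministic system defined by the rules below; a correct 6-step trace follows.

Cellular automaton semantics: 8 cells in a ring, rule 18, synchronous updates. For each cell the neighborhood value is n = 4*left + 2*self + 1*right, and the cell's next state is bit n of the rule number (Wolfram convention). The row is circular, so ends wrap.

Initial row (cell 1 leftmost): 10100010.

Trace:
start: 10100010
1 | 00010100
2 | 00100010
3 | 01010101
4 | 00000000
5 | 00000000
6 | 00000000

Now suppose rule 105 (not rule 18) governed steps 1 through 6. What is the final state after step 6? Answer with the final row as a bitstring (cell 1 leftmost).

(re-executing steps 1..6 under rule 105; state before step 1: 10100010)
1 | 01001001
2 | 10000000
3 | 00111110
4 | 10100010
5 | 01001001
6 | 10000000

10000000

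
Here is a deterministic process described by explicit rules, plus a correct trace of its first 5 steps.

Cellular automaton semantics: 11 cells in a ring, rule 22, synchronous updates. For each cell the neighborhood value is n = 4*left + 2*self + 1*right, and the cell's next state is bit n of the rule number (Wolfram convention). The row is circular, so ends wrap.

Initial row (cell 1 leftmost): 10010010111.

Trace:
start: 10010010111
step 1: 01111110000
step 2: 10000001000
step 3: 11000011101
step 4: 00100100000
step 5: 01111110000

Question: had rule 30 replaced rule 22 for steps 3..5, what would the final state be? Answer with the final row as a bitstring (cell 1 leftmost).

(re-executing steps 3..5 under rule 30; state before step 3: 10000001000)
step 3: 11000011101
step 4: 00100110001
step 5: 11111101011

11111101011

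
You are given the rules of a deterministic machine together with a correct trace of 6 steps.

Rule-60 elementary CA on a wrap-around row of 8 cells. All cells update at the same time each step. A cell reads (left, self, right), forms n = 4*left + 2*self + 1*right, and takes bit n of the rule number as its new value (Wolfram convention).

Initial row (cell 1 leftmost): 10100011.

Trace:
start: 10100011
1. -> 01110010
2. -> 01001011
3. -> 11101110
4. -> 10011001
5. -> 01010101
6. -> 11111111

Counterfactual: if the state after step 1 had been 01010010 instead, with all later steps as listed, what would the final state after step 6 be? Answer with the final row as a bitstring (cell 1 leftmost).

state after step 1 := 01010010
2. -> 01111011
3. -> 11000110
4. -> 10100101
5. -> 01110111
6. -> 11001100

11001100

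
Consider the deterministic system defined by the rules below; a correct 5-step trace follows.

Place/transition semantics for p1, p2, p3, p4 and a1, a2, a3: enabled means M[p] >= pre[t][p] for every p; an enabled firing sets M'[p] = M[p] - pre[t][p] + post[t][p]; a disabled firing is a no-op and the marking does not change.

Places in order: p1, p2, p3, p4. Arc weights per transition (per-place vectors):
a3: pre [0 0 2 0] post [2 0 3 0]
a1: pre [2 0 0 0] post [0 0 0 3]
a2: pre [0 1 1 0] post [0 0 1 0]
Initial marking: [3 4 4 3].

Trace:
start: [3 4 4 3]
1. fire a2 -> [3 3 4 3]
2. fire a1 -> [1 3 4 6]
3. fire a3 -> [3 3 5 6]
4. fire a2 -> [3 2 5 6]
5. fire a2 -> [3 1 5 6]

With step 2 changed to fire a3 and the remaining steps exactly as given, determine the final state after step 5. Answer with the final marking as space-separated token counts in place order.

(re-executing from step 2 with the substitution; state before step 2: [3 3 4 3])
2. fire a3 -> [5 3 5 3]
3. fire a3 -> [7 3 6 3]
4. fire a2 -> [7 2 6 3]
5. fire a2 -> [7 1 6 3]

7 1 6 3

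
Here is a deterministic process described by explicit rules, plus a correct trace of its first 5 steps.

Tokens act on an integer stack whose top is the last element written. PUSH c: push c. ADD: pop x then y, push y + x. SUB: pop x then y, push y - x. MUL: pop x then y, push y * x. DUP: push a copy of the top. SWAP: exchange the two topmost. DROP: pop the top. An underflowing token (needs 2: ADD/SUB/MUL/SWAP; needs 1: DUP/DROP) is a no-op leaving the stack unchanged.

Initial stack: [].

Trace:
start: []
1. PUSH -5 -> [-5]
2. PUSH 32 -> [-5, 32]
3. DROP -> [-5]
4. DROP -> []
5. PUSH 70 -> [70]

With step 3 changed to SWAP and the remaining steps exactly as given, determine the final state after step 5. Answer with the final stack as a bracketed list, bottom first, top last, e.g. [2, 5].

(re-executing from step 3 with the substitution; state before step 3: [-5, 32])
3. SWAP -> [32, -5]
4. DROP -> [32]
5. PUSH 70 -> [32, 70]

[32, 70]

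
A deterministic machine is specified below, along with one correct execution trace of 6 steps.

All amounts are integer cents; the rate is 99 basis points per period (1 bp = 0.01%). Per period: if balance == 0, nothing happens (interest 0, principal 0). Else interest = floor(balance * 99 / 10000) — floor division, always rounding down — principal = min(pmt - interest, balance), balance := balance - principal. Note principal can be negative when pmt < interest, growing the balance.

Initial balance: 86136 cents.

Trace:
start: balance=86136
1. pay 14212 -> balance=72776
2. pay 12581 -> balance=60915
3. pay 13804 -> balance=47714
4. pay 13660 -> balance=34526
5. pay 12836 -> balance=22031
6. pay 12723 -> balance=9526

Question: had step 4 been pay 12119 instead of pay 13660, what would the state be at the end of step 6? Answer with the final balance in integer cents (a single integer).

(re-executing from step 4 with the substitution; state before step 4: balance=47714)
4. pay 12119 -> balance=36067
5. pay 12836 -> balance=23588
6. pay 12723 -> balance=11098

11098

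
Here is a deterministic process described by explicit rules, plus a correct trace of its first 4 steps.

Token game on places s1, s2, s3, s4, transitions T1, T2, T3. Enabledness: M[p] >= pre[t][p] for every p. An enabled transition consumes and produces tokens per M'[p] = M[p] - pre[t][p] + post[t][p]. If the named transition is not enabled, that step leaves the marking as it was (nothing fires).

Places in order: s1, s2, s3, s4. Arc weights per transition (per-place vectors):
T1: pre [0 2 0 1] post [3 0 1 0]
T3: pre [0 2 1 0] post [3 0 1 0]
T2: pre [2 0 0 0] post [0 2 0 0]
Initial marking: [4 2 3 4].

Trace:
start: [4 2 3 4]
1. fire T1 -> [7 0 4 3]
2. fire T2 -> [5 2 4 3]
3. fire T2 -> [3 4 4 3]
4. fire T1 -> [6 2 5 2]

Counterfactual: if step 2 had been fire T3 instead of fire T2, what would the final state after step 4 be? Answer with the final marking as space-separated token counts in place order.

8 0 5 2

(re-executing from step 2 with the substitution; state before step 2: [7 0 4 3])
2. fire T3 -> [7 0 4 3]
3. fire T2 -> [5 2 4 3]
4. fire T1 -> [8 0 5 2]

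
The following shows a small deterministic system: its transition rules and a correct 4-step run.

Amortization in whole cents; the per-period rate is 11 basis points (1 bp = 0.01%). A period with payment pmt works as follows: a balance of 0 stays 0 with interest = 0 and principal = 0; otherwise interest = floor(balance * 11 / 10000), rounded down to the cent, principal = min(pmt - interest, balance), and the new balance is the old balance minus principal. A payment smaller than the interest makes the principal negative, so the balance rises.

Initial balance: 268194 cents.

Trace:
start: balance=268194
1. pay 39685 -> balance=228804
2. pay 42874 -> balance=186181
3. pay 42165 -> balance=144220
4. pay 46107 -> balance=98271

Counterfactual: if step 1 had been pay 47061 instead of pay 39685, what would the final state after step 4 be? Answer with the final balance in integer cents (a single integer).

(re-executing from step 1 with the substitution; state before step 1: balance=268194)
1. pay 47061 -> balance=221428
2. pay 42874 -> balance=178797
3. pay 42165 -> balance=136828
4. pay 46107 -> balance=90871

90871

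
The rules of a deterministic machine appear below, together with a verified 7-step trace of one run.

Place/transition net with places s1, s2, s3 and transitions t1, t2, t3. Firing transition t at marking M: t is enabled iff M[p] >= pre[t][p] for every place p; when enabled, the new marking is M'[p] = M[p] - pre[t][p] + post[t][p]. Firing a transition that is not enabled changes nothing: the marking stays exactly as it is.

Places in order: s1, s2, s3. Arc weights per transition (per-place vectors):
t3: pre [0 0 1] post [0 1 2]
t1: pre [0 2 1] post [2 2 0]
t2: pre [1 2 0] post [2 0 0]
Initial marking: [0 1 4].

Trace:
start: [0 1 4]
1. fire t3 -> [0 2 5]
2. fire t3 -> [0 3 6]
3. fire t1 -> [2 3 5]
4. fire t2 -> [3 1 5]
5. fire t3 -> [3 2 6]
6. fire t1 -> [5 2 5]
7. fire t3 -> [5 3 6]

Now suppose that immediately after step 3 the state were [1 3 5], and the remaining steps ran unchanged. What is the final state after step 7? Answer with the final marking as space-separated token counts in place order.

4 3 6

state after step 3 := [1 3 5]
4. fire t2 -> [2 1 5]
5. fire t3 -> [2 2 6]
6. fire t1 -> [4 2 5]
7. fire t3 -> [4 3 6]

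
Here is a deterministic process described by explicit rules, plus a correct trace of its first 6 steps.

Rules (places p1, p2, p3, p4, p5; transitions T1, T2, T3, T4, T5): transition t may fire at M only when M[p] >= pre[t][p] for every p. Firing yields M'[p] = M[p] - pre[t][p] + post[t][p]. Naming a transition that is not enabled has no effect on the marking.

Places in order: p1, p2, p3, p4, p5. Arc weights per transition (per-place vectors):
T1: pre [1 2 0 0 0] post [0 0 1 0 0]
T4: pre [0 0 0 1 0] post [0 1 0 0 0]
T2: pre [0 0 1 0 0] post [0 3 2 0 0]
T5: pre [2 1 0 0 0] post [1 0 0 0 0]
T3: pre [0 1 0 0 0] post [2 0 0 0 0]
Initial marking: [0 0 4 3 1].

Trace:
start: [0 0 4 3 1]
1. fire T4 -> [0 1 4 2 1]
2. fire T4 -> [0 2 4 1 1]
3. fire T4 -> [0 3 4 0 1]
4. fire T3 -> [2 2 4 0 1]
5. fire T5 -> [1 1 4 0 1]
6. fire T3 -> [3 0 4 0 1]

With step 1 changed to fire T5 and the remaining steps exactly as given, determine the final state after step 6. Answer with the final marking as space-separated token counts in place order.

(re-executing from step 1 with the substitution; state before step 1: [0 0 4 3 1])
1. fire T5 -> [0 0 4 3 1]
2. fire T4 -> [0 1 4 2 1]
3. fire T4 -> [0 2 4 1 1]
4. fire T3 -> [2 1 4 1 1]
5. fire T5 -> [1 0 4 1 1]
6. fire T3 -> [1 0 4 1 1]

1 0 4 1 1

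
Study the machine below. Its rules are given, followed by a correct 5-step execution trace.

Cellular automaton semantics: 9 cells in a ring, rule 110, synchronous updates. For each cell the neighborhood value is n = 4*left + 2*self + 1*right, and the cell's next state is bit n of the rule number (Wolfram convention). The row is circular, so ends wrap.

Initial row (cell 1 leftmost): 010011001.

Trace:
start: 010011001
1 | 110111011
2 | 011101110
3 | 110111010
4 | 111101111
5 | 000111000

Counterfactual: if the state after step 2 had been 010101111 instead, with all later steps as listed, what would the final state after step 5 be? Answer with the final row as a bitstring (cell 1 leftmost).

state after step 2 := 010101111
3 | 111111001
4 | 000001011
5 | 000011111

000011111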